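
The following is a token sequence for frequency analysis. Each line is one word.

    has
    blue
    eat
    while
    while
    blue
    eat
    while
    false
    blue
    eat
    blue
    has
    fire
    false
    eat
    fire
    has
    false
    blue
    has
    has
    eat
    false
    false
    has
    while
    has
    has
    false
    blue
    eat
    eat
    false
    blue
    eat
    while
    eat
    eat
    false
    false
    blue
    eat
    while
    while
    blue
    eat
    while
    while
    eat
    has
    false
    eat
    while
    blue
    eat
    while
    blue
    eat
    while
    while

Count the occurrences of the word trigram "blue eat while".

7

Scanning the 59 overlapping trigram windows for "blue eat while":
  position 2–4: blue eat while
  position 6–8: blue eat while
  position 35–37: blue eat while
  position 42–44: blue eat while
  position 46–48: blue eat while
  position 55–57: blue eat while
  position 58–60: blue eat while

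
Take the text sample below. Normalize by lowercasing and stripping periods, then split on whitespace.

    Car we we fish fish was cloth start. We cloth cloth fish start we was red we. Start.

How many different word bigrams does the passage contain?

18 tokens → 17 bigram windows in total.
Repeated bigrams (each contributes count−1 duplicates):
  start we: 2
1 duplicate windows → 17 − 1 = 16 distinct.

16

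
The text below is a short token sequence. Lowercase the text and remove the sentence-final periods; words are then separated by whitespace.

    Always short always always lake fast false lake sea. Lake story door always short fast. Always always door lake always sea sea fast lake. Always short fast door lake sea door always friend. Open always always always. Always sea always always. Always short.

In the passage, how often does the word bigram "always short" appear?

4

Scanning the 42 overlapping bigram windows for "always short":
  position 1–2: always short
  position 13–14: always short
  position 25–26: always short
  position 42–43: always short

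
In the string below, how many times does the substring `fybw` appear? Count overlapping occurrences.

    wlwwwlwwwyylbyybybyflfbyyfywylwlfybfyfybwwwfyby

Sliding a length-4 window over the 47 characters (44 positions):
  position 38–41: fybw

1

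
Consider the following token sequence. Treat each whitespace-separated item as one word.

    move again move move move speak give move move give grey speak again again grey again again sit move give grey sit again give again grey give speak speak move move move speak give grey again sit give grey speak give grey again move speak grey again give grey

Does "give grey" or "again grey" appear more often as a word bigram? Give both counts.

"give grey" (6 vs 2)

"give grey": 6 occurrences
"again grey": 2 occurrences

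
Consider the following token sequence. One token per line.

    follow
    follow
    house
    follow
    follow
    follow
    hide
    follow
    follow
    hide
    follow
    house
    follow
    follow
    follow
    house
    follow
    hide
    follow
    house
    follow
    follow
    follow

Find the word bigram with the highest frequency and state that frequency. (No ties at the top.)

Bigram frequencies (highest first):
  follow follow: 8
  follow house: 4
  house follow: 4
  follow hide: 3
  hide follow: 3

"follow follow", 8 times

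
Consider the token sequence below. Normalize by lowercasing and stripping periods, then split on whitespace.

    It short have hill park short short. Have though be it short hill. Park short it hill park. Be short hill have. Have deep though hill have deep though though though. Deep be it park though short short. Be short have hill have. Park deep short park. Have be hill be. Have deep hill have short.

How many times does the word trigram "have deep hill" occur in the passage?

1

Scanning the 54 overlapping trigram windows for "have deep hill":
  position 52–54: have deep hill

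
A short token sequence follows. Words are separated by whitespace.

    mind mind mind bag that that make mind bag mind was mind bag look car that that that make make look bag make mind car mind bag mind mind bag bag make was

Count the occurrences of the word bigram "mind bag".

5

Scanning the 32 overlapping bigram windows for "mind bag":
  position 3–4: mind bag
  position 8–9: mind bag
  position 12–13: mind bag
  position 26–27: mind bag
  position 29–30: mind bag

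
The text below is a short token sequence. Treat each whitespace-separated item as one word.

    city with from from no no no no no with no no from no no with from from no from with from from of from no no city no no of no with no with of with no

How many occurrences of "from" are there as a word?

Scanning the 38 tokens for "from":
  position 3: from
  position 4: from
  position 13: from
  position 17: from
  position 18: from
  position 20: from
  position 22: from
  position 23: from
  position 25: from

9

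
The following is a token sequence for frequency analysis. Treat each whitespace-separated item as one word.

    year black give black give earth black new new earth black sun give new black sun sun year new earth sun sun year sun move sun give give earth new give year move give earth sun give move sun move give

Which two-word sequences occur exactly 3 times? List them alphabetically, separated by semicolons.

give earth; sun give

Bigram counts meeting the condition (exactly 3 times):
  give earth: 3
  sun give: 3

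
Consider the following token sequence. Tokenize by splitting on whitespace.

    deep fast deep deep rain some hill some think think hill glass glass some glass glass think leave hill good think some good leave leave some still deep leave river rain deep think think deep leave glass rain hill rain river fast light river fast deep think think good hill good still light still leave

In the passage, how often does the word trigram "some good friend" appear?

Scanning the 53 overlapping trigram windows for "some good friend":
  (none found)

0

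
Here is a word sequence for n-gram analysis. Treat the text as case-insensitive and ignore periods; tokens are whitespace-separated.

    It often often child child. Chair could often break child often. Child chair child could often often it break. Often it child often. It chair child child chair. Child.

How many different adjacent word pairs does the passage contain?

29 tokens → 28 bigram windows in total.
Repeated bigrams (each contributes count−1 duplicates):
  chair child: 3
  child chair: 3
  often it: 3
  child child: 2
  child often: 2
  could often: 2
  often child: 2
  often often: 2
11 duplicate windows → 28 − 11 = 17 distinct.

17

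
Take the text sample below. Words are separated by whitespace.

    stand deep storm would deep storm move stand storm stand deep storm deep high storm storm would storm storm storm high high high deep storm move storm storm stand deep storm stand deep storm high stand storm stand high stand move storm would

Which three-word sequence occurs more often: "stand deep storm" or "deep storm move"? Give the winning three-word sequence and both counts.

"stand deep storm" (4 vs 2)

"stand deep storm": 4 occurrences
"deep storm move": 2 occurrences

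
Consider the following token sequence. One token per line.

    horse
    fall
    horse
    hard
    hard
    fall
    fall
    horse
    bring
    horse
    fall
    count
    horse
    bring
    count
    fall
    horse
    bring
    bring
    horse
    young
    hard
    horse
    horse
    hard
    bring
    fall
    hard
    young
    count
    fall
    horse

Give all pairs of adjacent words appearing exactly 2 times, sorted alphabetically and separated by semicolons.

Bigram counts meeting the condition (exactly 2 times):
  bring horse: 2
  count fall: 2
  horse fall: 2
  horse hard: 2

bring horse; count fall; horse fall; horse hard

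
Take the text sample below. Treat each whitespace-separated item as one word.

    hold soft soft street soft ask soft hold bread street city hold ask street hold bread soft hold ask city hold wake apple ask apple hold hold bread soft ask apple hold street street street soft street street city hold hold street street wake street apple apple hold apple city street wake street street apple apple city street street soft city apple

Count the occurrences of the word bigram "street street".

Scanning the 61 overlapping bigram windows for "street street":
  position 33–34: street street
  position 34–35: street street
  position 37–38: street street
  position 42–43: street street
  position 53–54: street street
  position 58–59: street street

6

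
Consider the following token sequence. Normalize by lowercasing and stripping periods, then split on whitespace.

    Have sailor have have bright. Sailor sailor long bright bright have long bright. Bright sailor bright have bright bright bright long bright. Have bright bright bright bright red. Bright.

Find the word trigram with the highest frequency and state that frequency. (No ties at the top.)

Trigram frequencies (highest first):
  bright bright bright: 3
  long bright bright: 2
  bright have bright: 2
  have bright bright: 2
  have sailor have: 1
  sailor have have: 1
  … (16 more, each ≤ 1)

"bright bright bright", 3 times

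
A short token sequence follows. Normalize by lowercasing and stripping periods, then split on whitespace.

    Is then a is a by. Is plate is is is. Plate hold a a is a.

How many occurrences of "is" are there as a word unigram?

Scanning the 17 tokens for "is":
  position 1: is
  position 4: is
  position 7: is
  position 9: is
  position 10: is
  position 11: is
  position 16: is

7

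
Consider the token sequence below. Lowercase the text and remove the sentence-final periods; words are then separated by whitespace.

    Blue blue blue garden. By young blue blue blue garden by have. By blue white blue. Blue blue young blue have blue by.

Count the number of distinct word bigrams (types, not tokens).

14

23 tokens → 22 bigram windows in total.
Repeated bigrams (each contributes count−1 duplicates):
  blue blue: 6
  blue garden: 2
  garden by: 2
  young blue: 2
8 duplicate windows → 22 − 8 = 14 distinct.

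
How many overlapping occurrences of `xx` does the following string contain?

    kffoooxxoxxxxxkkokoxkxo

5

Sliding a length-2 window over the 23 characters (22 positions):
  position 7–8: xx
  position 10–11: xx
  position 11–12: xx
  position 12–13: xx
  position 13–14: xx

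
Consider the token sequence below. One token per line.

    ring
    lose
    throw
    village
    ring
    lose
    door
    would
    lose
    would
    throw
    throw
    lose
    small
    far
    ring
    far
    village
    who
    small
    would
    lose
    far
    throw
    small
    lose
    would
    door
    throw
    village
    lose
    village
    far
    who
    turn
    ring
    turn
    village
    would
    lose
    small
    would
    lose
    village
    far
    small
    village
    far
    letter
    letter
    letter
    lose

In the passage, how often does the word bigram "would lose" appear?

Scanning the 51 overlapping bigram windows for "would lose":
  position 8–9: would lose
  position 21–22: would lose
  position 39–40: would lose
  position 42–43: would lose

4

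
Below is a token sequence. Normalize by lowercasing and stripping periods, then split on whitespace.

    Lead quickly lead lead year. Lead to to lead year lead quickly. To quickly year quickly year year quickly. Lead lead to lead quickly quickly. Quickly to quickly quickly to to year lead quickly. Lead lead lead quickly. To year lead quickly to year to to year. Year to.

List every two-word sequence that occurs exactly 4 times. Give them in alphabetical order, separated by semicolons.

lead lead; to year; year lead

Bigram counts meeting the condition (exactly 4 times):
  lead lead: 4
  to year: 4
  year lead: 4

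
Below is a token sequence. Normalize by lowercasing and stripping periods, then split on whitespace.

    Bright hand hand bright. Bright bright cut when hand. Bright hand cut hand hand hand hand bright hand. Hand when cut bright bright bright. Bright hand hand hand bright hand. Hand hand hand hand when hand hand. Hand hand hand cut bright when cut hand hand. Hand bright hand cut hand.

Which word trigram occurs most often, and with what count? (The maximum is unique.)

"hand hand hand", 10 times

Trigram frequencies (highest first):
  hand hand hand: 10
  bright hand hand: 4
  hand hand bright: 4
  hand bright hand: 4
  bright bright bright: 3
  bright hand cut: 2
  … (19 more, each ≤ 2)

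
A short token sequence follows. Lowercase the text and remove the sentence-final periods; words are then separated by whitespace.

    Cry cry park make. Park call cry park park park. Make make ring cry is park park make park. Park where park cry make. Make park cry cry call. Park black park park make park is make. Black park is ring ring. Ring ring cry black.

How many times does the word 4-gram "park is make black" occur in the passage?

Scanning the 43 overlapping 4-gram windows for "park is make black":
  position 35–38: park is make black

1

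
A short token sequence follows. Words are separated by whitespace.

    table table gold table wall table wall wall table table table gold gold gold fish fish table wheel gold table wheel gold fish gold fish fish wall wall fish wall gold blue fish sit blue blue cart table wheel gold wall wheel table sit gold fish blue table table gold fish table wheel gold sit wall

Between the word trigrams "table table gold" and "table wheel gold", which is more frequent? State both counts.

"table table gold": 3 occurrences
"table wheel gold": 4 occurrences

"table wheel gold" (4 vs 3)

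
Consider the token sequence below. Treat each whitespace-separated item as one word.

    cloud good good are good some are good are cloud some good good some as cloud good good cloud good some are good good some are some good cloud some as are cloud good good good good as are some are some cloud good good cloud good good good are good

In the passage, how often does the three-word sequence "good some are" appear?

3

Scanning the 49 overlapping trigram windows for "good some are":
  position 5–7: good some are
  position 20–22: good some are
  position 24–26: good some are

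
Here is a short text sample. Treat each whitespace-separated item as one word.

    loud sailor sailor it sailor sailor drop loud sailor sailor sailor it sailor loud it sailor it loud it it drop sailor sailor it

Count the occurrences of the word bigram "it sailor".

3

Scanning the 23 overlapping bigram windows for "it sailor":
  position 4–5: it sailor
  position 12–13: it sailor
  position 15–16: it sailor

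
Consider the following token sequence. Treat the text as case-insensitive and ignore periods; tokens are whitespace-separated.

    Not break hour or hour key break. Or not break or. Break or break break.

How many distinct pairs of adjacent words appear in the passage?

15 tokens → 14 bigram windows in total.
Repeated bigrams (each contributes count−1 duplicates):
  break or: 3
  not break: 2
  or break: 2
4 duplicate windows → 14 − 4 = 10 distinct.

10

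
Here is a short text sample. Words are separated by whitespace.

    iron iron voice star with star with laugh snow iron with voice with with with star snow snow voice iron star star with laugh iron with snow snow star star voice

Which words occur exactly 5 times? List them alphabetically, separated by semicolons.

iron; snow

Unigram counts meeting the condition (exactly 5 times):
  iron: 5
  snow: 5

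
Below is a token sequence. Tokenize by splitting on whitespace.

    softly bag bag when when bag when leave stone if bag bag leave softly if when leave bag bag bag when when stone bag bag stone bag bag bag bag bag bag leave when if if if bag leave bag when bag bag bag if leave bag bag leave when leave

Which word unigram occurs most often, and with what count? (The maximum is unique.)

"bag", 23 times

Unigram frequencies (highest first):
  bag: 23
  when: 9
  leave: 8
  if: 6
  stone: 3
  softly: 2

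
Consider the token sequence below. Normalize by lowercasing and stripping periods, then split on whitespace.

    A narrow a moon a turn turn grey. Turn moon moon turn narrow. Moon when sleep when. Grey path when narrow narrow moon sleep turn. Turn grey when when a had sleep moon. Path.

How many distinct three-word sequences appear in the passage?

31

34 tokens → 32 trigram windows in total.
Repeated trigrams (each contributes count−1 duplicates):
  turn turn grey: 2
1 duplicate windows → 32 − 1 = 31 distinct.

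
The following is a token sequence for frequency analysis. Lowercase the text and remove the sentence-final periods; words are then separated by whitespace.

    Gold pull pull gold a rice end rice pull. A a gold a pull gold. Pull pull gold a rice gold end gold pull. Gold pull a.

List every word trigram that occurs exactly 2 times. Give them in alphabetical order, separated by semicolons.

Trigram counts meeting the condition (exactly 2 times):
  gold a rice: 2
  gold pull pull: 2
  pull gold a: 2
  pull gold pull: 2
  pull pull gold: 2

gold a rice; gold pull pull; pull gold a; pull gold pull; pull pull gold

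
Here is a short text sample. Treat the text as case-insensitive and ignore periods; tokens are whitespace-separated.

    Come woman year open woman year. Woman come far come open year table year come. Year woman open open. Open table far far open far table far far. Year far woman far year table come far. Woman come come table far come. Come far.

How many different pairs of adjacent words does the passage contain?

29

44 tokens → 43 bigram windows in total.
Repeated bigrams (each contributes count−1 duplicates):
  come far: 3
  table far: 3
  come come: 2
  far come: 2
  far far: 2
  far woman: 2
  far year: 2
  open open: 2
  … (4 more repeated)
14 duplicate windows → 43 − 14 = 29 distinct.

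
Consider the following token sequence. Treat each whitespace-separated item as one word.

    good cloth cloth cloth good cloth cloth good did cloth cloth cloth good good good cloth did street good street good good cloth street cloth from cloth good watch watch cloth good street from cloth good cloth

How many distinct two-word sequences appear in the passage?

18

37 tokens → 36 bigram windows in total.
Repeated bigrams (each contributes count−1 duplicates):
  cloth good: 6
  cloth cloth: 5
  good cloth: 5
  good good: 3
  from cloth: 2
  good street: 2
  street good: 2
18 duplicate windows → 36 − 18 = 18 distinct.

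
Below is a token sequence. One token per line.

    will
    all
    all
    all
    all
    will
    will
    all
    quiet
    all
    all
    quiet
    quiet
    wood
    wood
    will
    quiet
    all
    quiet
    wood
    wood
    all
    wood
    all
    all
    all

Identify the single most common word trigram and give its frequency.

Trigram frequencies (highest first):
  all all all: 3
  quiet wood wood: 2
  will all all: 1
  all all will: 1
  all will will: 1
  will will all: 1
  … (15 more, each ≤ 1)

"all all all", 3 times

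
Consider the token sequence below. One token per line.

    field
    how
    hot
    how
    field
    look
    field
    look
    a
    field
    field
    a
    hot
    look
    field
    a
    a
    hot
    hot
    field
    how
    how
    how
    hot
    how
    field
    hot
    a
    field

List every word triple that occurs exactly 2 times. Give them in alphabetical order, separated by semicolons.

hot how field; how hot how

Trigram counts meeting the condition (exactly 2 times):
  hot how field: 2
  how hot how: 2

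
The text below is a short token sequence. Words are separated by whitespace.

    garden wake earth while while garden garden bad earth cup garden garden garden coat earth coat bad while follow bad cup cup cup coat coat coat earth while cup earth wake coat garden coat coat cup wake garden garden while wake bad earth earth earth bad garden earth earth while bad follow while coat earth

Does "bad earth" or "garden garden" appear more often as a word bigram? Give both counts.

"garden garden" (4 vs 2)

"bad earth": 2 occurrences
"garden garden": 4 occurrences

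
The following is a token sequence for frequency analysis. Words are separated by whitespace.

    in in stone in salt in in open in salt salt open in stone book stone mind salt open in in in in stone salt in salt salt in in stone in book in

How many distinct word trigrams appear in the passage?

25

34 tokens → 32 trigram windows in total.
Repeated trigrams (each contributes count−1 duplicates):
  in in stone: 3
  in in in: 2
  in salt salt: 2
  in stone in: 2
  salt in in: 2
  salt open in: 2
7 duplicate windows → 32 − 7 = 25 distinct.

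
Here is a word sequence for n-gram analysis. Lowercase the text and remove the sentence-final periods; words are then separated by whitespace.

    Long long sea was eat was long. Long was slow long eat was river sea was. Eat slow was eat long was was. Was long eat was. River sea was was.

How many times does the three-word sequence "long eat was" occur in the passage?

Scanning the 29 overlapping trigram windows for "long eat was":
  position 11–13: long eat was
  position 25–27: long eat was

2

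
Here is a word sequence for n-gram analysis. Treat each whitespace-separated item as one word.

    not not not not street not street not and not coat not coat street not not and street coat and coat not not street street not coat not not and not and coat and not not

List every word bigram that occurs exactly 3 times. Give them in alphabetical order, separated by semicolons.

Bigram counts meeting the condition (exactly 3 times):
  and not: 3
  coat not: 3
  not coat: 3
  not street: 3

and not; coat not; not coat; not street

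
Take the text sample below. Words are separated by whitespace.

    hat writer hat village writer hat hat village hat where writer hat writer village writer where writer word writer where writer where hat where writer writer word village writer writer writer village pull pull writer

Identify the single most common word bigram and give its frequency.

Bigram frequencies (highest first):
  where writer: 4
  writer hat: 3
  village writer: 3
  writer where: 3
  writer writer: 3
  hat writer: 2
  … (12 more, each ≤ 2)

"where writer", 4 times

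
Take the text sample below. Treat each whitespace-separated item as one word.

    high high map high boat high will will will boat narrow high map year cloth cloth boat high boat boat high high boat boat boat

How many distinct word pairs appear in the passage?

25 tokens → 24 bigram windows in total.
Repeated bigrams (each contributes count−1 duplicates):
  boat boat: 3
  boat high: 3
  high boat: 3
  high high: 2
  high map: 2
  will will: 2
9 duplicate windows → 24 − 9 = 15 distinct.

15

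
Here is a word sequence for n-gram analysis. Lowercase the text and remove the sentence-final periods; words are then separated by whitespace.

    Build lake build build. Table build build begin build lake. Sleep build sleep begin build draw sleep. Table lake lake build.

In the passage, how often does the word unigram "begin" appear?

Scanning the 21 tokens for "begin":
  position 8: begin
  position 14: begin

2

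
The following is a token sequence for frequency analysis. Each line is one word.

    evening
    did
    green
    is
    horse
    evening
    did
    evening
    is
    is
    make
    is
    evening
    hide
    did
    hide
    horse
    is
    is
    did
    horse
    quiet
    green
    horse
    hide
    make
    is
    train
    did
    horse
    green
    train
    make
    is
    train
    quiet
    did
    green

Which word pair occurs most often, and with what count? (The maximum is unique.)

"make is", 3 times

Bigram frequencies (highest first):
  make is: 3
  evening did: 2
  did green: 2
  is is: 2
  did horse: 2
  is train: 2
  … (24 more, each ≤ 1)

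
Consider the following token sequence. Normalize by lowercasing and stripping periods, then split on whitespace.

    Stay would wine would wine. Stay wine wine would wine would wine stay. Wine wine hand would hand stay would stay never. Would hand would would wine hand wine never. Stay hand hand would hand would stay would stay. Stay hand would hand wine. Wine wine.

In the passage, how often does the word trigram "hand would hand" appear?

3

Scanning the 44 overlapping trigram windows for "hand would hand":
  position 16–18: hand would hand
  position 33–35: hand would hand
  position 41–43: hand would hand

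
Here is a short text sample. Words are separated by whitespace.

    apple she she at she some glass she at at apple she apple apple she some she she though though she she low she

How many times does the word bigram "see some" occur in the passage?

Scanning the 23 overlapping bigram windows for "see some":
  (none found)

0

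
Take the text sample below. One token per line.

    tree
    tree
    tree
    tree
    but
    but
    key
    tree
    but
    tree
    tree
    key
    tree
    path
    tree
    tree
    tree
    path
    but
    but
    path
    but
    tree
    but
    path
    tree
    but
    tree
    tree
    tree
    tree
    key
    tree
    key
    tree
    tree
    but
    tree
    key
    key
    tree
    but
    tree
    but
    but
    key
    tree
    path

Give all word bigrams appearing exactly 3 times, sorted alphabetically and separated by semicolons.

but but; tree path

Bigram counts meeting the condition (exactly 3 times):
  but but: 3
  tree path: 3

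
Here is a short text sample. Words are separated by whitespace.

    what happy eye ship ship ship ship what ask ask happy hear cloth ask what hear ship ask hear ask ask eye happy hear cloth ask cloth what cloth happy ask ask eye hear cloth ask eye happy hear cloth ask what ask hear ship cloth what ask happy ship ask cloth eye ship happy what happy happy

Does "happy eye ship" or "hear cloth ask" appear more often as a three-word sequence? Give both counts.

"hear cloth ask" (4 vs 1)

"happy eye ship": 1 occurrence
"hear cloth ask": 4 occurrences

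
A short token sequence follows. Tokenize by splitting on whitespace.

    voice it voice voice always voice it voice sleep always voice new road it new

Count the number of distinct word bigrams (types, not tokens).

15 tokens → 14 bigram windows in total.
Repeated bigrams (each contributes count−1 duplicates):
  always voice: 2
  it voice: 2
  voice it: 2
3 duplicate windows → 14 − 3 = 11 distinct.

11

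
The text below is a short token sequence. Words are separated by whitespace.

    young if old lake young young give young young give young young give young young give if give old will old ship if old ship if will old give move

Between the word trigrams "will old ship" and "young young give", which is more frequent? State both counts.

"will old ship": 1 occurrence
"young young give": 4 occurrences

"young young give" (4 vs 1)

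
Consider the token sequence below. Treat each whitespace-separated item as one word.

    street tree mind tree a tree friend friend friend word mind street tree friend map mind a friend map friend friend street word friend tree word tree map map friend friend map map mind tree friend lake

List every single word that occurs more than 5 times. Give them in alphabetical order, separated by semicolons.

friend; map; tree

Unigram counts meeting the condition (more than 5 times):
  friend: 11
  map: 6
  tree: 7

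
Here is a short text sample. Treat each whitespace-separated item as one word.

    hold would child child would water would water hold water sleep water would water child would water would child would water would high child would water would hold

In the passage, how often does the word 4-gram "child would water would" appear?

4

Scanning the 25 overlapping 4-gram windows for "child would water would":
  position 4–7: child would water would
  position 15–18: child would water would
  position 19–22: child would water would
  position 24–27: child would water would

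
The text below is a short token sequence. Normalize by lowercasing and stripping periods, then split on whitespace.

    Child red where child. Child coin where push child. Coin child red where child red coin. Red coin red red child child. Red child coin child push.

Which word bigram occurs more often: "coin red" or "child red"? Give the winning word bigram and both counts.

"coin red": 2 occurrences
"child red": 4 occurrences

"child red" (4 vs 2)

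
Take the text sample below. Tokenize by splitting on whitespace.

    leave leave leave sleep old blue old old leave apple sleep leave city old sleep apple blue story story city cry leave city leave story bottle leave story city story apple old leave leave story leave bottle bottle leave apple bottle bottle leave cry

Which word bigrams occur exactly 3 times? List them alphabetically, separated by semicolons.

Bigram counts meeting the condition (exactly 3 times):
  bottle leave: 3
  leave leave: 3
  leave story: 3

bottle leave; leave leave; leave story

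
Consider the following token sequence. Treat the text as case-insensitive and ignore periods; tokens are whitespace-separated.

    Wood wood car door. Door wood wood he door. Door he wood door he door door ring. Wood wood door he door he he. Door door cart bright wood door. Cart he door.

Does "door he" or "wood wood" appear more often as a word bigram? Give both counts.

"door he": 4 occurrences
"wood wood": 3 occurrences

"door he" (4 vs 3)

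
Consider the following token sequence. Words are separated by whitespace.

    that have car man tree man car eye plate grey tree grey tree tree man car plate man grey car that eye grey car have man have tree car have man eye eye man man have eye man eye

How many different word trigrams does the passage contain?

35

39 tokens → 37 trigram windows in total.
Repeated trigrams (each contributes count−1 duplicates):
  car have man: 2
  tree man car: 2
2 duplicate windows → 37 − 2 = 35 distinct.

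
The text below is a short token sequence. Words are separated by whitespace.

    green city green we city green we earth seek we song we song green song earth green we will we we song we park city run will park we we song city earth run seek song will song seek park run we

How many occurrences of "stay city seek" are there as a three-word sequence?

0

Scanning the 40 overlapping trigram windows for "stay city seek":
  (none found)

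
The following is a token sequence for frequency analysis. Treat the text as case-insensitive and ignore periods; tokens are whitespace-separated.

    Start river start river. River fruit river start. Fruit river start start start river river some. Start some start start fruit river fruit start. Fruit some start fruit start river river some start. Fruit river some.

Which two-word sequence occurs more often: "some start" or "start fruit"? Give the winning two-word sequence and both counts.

"some start": 4 occurrences
"start fruit": 5 occurrences

"start fruit" (5 vs 4)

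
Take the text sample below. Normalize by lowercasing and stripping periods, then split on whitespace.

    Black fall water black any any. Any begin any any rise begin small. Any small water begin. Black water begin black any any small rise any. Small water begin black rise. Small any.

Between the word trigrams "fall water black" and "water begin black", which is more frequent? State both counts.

"water begin black" (3 vs 1)

"fall water black": 1 occurrence
"water begin black": 3 occurrences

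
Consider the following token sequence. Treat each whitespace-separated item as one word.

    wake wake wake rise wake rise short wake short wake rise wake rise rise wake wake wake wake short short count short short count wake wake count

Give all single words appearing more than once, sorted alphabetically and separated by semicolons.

Unigram counts meeting the condition (more than once):
  count: 3
  rise: 5
  short: 6
  wake: 13

count; rise; short; wake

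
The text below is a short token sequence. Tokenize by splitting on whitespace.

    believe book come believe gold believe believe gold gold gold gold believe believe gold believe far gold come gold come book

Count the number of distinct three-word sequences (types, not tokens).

15

21 tokens → 19 trigram windows in total.
Repeated trigrams (each contributes count−1 duplicates):
  believe believe gold: 2
  believe gold believe: 2
  gold believe believe: 2
  gold gold gold: 2
4 duplicate windows → 19 − 4 = 15 distinct.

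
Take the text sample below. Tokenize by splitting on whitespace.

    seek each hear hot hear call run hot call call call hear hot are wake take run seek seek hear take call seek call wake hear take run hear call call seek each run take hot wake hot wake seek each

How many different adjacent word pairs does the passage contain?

30

41 tokens → 40 bigram windows in total.
Repeated bigrams (each contributes count−1 duplicates):
  call call: 3
  seek each: 3
  call seek: 2
  hear call: 2
  hear hot: 2
  hear take: 2
  hot wake: 2
  take run: 2
10 duplicate windows → 40 − 10 = 30 distinct.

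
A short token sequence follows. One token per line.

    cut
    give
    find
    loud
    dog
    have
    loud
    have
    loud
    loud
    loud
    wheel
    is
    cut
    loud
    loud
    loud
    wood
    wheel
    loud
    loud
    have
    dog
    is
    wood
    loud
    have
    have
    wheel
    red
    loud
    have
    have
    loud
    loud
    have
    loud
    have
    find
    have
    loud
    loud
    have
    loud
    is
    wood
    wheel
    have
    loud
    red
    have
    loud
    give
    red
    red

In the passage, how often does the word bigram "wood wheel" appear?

Scanning the 54 overlapping bigram windows for "wood wheel":
  position 18–19: wood wheel
  position 46–47: wood wheel

2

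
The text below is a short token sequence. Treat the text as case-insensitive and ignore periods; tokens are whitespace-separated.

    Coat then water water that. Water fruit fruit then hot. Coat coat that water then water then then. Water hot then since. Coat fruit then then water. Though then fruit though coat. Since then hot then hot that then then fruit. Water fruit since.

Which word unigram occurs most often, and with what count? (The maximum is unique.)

"then", 13 times

Unigram frequencies (highest first):
  then: 13
  water: 8
  fruit: 6
  coat: 5
  hot: 4
  that: 3
  … (2 more, each ≤ 3)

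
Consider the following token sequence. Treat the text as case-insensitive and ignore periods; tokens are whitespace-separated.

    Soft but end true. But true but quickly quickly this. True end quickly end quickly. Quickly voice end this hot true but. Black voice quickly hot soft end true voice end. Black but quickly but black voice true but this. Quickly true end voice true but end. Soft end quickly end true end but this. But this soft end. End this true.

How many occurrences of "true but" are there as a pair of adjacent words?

5

Scanning the 61 overlapping bigram windows for "true but":
  position 4–5: true but
  position 6–7: true but
  position 21–22: true but
  position 38–39: true but
  position 45–46: true but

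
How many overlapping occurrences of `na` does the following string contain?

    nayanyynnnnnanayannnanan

Sliding a length-2 window over the 24 characters (23 positions):
  position 1–2: na
  position 12–13: na
  position 14–15: na
  position 20–21: na
  position 22–23: na

5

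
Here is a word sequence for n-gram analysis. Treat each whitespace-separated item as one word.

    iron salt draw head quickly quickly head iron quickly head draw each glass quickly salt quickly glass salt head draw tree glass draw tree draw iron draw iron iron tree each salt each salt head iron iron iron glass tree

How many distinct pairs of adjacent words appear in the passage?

30

40 tokens → 39 bigram windows in total.
Repeated bigrams (each contributes count−1 duplicates):
  iron iron: 3
  draw iron: 2
  draw tree: 2
  each salt: 2
  head draw: 2
  head iron: 2
  quickly head: 2
  salt head: 2
9 duplicate windows → 39 − 9 = 30 distinct.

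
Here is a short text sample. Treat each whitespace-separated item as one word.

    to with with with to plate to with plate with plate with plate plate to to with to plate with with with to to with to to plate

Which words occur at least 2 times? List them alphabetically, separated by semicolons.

plate; to; with

Unigram counts meeting the condition (at least 2 times):
  plate: 7
  to: 10
  with: 11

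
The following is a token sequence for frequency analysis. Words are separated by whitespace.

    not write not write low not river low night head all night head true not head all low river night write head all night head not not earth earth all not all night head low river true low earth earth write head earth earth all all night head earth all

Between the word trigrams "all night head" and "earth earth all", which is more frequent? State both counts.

"all night head" (4 vs 2)

"all night head": 4 occurrences
"earth earth all": 2 occurrences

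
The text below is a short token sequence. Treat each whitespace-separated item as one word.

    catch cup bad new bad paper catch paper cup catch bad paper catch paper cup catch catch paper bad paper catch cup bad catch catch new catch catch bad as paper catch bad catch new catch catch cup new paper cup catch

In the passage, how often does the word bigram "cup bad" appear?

Scanning the 41 overlapping bigram windows for "cup bad":
  position 2–3: cup bad
  position 22–23: cup bad

2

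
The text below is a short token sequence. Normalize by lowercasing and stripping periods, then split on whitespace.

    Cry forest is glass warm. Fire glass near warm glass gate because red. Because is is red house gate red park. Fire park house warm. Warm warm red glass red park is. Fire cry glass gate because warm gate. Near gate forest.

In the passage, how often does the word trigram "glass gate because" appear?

2

Scanning the 40 overlapping trigram windows for "glass gate because":
  position 10–12: glass gate because
  position 35–37: glass gate because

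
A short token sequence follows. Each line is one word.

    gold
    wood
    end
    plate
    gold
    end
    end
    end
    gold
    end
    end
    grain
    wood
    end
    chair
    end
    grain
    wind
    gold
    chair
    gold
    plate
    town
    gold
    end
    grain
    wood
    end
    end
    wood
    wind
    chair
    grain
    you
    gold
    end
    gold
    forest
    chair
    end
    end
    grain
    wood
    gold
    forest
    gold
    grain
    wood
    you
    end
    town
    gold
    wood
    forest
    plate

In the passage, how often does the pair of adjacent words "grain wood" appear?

4

Scanning the 54 overlapping bigram windows for "grain wood":
  position 12–13: grain wood
  position 26–27: grain wood
  position 42–43: grain wood
  position 47–48: grain wood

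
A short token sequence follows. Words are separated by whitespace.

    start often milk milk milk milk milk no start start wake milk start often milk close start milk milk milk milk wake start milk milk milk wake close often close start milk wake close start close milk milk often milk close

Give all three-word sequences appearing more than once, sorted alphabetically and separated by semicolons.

close start milk; milk milk milk; milk milk wake; milk wake close; often milk close; start milk milk; start often milk

Trigram counts meeting the condition (more than once):
  close start milk: 2
  milk milk milk: 6
  milk milk wake: 2
  milk wake close: 2
  often milk close: 2
  start milk milk: 2
  start often milk: 2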